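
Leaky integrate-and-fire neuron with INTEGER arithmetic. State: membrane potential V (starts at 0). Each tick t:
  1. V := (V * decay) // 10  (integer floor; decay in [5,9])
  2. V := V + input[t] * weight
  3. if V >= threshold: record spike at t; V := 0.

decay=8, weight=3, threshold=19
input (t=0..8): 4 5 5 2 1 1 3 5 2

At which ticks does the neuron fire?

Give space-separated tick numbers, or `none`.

Answer: 1 6

Derivation:
t=0: input=4 -> V=12
t=1: input=5 -> V=0 FIRE
t=2: input=5 -> V=15
t=3: input=2 -> V=18
t=4: input=1 -> V=17
t=5: input=1 -> V=16
t=6: input=3 -> V=0 FIRE
t=7: input=5 -> V=15
t=8: input=2 -> V=18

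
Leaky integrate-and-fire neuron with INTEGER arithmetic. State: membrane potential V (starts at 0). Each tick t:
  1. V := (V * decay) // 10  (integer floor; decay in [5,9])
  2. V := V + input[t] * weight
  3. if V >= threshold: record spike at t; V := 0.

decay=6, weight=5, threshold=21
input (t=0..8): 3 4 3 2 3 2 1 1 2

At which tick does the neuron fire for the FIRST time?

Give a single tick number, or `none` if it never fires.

Answer: 1

Derivation:
t=0: input=3 -> V=15
t=1: input=4 -> V=0 FIRE
t=2: input=3 -> V=15
t=3: input=2 -> V=19
t=4: input=3 -> V=0 FIRE
t=5: input=2 -> V=10
t=6: input=1 -> V=11
t=7: input=1 -> V=11
t=8: input=2 -> V=16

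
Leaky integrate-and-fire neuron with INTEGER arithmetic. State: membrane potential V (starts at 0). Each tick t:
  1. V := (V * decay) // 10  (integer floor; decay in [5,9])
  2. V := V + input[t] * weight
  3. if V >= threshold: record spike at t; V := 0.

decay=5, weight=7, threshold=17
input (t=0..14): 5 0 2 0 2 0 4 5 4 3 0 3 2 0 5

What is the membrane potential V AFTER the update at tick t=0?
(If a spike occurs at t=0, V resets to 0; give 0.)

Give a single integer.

Answer: 0

Derivation:
t=0: input=5 -> V=0 FIRE
t=1: input=0 -> V=0
t=2: input=2 -> V=14
t=3: input=0 -> V=7
t=4: input=2 -> V=0 FIRE
t=5: input=0 -> V=0
t=6: input=4 -> V=0 FIRE
t=7: input=5 -> V=0 FIRE
t=8: input=4 -> V=0 FIRE
t=9: input=3 -> V=0 FIRE
t=10: input=0 -> V=0
t=11: input=3 -> V=0 FIRE
t=12: input=2 -> V=14
t=13: input=0 -> V=7
t=14: input=5 -> V=0 FIRE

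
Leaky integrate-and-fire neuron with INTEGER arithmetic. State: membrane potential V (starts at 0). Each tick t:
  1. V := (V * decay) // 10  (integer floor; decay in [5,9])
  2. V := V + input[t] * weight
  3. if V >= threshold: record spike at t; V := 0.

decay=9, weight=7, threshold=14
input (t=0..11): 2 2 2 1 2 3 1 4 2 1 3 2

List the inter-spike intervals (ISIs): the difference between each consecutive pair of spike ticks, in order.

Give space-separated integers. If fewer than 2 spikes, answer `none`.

t=0: input=2 -> V=0 FIRE
t=1: input=2 -> V=0 FIRE
t=2: input=2 -> V=0 FIRE
t=3: input=1 -> V=7
t=4: input=2 -> V=0 FIRE
t=5: input=3 -> V=0 FIRE
t=6: input=1 -> V=7
t=7: input=4 -> V=0 FIRE
t=8: input=2 -> V=0 FIRE
t=9: input=1 -> V=7
t=10: input=3 -> V=0 FIRE
t=11: input=2 -> V=0 FIRE

Answer: 1 1 2 1 2 1 2 1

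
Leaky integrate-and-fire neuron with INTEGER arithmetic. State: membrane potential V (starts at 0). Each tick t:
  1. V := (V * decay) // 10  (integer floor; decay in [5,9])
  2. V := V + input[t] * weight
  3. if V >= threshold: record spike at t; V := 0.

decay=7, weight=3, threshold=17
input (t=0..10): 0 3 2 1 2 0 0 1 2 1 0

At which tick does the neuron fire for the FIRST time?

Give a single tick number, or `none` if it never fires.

Answer: none

Derivation:
t=0: input=0 -> V=0
t=1: input=3 -> V=9
t=2: input=2 -> V=12
t=3: input=1 -> V=11
t=4: input=2 -> V=13
t=5: input=0 -> V=9
t=6: input=0 -> V=6
t=7: input=1 -> V=7
t=8: input=2 -> V=10
t=9: input=1 -> V=10
t=10: input=0 -> V=7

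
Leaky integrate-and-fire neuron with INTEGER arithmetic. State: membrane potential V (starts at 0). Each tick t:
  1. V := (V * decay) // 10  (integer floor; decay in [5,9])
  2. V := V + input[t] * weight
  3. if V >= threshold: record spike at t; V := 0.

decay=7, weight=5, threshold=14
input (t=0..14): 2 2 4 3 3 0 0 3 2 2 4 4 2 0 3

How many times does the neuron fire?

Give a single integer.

t=0: input=2 -> V=10
t=1: input=2 -> V=0 FIRE
t=2: input=4 -> V=0 FIRE
t=3: input=3 -> V=0 FIRE
t=4: input=3 -> V=0 FIRE
t=5: input=0 -> V=0
t=6: input=0 -> V=0
t=7: input=3 -> V=0 FIRE
t=8: input=2 -> V=10
t=9: input=2 -> V=0 FIRE
t=10: input=4 -> V=0 FIRE
t=11: input=4 -> V=0 FIRE
t=12: input=2 -> V=10
t=13: input=0 -> V=7
t=14: input=3 -> V=0 FIRE

Answer: 9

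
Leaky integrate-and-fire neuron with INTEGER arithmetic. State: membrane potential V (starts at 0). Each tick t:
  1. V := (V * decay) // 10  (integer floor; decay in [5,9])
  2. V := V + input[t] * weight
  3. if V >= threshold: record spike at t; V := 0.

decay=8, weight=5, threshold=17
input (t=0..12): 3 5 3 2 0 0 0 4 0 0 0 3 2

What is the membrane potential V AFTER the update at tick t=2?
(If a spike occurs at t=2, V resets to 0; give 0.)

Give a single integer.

Answer: 15

Derivation:
t=0: input=3 -> V=15
t=1: input=5 -> V=0 FIRE
t=2: input=3 -> V=15
t=3: input=2 -> V=0 FIRE
t=4: input=0 -> V=0
t=5: input=0 -> V=0
t=6: input=0 -> V=0
t=7: input=4 -> V=0 FIRE
t=8: input=0 -> V=0
t=9: input=0 -> V=0
t=10: input=0 -> V=0
t=11: input=3 -> V=15
t=12: input=2 -> V=0 FIRE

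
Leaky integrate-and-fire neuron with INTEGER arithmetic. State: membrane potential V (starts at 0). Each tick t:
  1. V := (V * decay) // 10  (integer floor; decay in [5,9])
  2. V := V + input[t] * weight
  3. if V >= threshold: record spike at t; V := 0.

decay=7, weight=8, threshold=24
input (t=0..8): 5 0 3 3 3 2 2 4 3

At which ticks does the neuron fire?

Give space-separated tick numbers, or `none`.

Answer: 0 2 3 4 6 7 8

Derivation:
t=0: input=5 -> V=0 FIRE
t=1: input=0 -> V=0
t=2: input=3 -> V=0 FIRE
t=3: input=3 -> V=0 FIRE
t=4: input=3 -> V=0 FIRE
t=5: input=2 -> V=16
t=6: input=2 -> V=0 FIRE
t=7: input=4 -> V=0 FIRE
t=8: input=3 -> V=0 FIRE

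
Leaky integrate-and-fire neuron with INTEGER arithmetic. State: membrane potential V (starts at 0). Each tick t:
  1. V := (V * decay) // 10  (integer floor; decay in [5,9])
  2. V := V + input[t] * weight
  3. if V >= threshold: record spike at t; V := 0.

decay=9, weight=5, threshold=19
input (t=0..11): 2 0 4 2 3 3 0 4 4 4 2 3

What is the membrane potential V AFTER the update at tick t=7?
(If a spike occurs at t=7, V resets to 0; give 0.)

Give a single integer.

t=0: input=2 -> V=10
t=1: input=0 -> V=9
t=2: input=4 -> V=0 FIRE
t=3: input=2 -> V=10
t=4: input=3 -> V=0 FIRE
t=5: input=3 -> V=15
t=6: input=0 -> V=13
t=7: input=4 -> V=0 FIRE
t=8: input=4 -> V=0 FIRE
t=9: input=4 -> V=0 FIRE
t=10: input=2 -> V=10
t=11: input=3 -> V=0 FIRE

Answer: 0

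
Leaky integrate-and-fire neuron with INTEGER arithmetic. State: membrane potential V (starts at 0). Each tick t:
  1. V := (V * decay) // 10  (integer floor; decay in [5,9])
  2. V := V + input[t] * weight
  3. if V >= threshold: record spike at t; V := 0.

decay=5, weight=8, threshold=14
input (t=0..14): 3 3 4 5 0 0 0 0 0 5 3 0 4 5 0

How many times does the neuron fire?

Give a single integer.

Answer: 8

Derivation:
t=0: input=3 -> V=0 FIRE
t=1: input=3 -> V=0 FIRE
t=2: input=4 -> V=0 FIRE
t=3: input=5 -> V=0 FIRE
t=4: input=0 -> V=0
t=5: input=0 -> V=0
t=6: input=0 -> V=0
t=7: input=0 -> V=0
t=8: input=0 -> V=0
t=9: input=5 -> V=0 FIRE
t=10: input=3 -> V=0 FIRE
t=11: input=0 -> V=0
t=12: input=4 -> V=0 FIRE
t=13: input=5 -> V=0 FIRE
t=14: input=0 -> V=0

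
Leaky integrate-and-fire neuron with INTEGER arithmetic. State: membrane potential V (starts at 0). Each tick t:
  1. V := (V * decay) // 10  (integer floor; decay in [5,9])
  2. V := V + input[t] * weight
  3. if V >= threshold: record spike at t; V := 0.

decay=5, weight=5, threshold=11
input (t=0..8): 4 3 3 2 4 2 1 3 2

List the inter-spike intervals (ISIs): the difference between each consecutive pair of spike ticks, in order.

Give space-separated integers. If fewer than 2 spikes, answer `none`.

t=0: input=4 -> V=0 FIRE
t=1: input=3 -> V=0 FIRE
t=2: input=3 -> V=0 FIRE
t=3: input=2 -> V=10
t=4: input=4 -> V=0 FIRE
t=5: input=2 -> V=10
t=6: input=1 -> V=10
t=7: input=3 -> V=0 FIRE
t=8: input=2 -> V=10

Answer: 1 1 2 3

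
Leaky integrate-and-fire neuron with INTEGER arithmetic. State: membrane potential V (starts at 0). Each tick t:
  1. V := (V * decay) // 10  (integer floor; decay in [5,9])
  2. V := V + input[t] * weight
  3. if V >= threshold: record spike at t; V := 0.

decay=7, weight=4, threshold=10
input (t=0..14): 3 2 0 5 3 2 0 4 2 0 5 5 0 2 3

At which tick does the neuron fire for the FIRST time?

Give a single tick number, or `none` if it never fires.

Answer: 0

Derivation:
t=0: input=3 -> V=0 FIRE
t=1: input=2 -> V=8
t=2: input=0 -> V=5
t=3: input=5 -> V=0 FIRE
t=4: input=3 -> V=0 FIRE
t=5: input=2 -> V=8
t=6: input=0 -> V=5
t=7: input=4 -> V=0 FIRE
t=8: input=2 -> V=8
t=9: input=0 -> V=5
t=10: input=5 -> V=0 FIRE
t=11: input=5 -> V=0 FIRE
t=12: input=0 -> V=0
t=13: input=2 -> V=8
t=14: input=3 -> V=0 FIRE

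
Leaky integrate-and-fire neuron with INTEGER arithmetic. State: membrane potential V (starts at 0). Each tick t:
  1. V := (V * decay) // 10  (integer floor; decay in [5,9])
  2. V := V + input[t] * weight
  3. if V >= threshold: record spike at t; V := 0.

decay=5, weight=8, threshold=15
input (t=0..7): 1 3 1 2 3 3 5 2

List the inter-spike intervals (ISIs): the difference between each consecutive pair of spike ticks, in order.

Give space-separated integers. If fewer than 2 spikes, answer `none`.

Answer: 2 1 1 1 1

Derivation:
t=0: input=1 -> V=8
t=1: input=3 -> V=0 FIRE
t=2: input=1 -> V=8
t=3: input=2 -> V=0 FIRE
t=4: input=3 -> V=0 FIRE
t=5: input=3 -> V=0 FIRE
t=6: input=5 -> V=0 FIRE
t=7: input=2 -> V=0 FIRE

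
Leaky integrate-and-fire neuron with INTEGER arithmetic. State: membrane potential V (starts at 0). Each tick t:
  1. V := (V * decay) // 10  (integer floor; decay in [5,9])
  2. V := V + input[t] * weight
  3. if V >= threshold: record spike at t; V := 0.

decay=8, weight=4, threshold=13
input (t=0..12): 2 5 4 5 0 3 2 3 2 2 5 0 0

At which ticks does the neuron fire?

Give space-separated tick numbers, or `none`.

Answer: 1 2 3 6 8 10

Derivation:
t=0: input=2 -> V=8
t=1: input=5 -> V=0 FIRE
t=2: input=4 -> V=0 FIRE
t=3: input=5 -> V=0 FIRE
t=4: input=0 -> V=0
t=5: input=3 -> V=12
t=6: input=2 -> V=0 FIRE
t=7: input=3 -> V=12
t=8: input=2 -> V=0 FIRE
t=9: input=2 -> V=8
t=10: input=5 -> V=0 FIRE
t=11: input=0 -> V=0
t=12: input=0 -> V=0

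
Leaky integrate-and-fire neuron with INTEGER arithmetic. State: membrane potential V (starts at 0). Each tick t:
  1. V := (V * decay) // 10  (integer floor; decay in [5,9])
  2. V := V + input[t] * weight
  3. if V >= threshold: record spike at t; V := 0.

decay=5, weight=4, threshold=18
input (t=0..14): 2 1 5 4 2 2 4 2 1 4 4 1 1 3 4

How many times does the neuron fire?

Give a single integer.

Answer: 4

Derivation:
t=0: input=2 -> V=8
t=1: input=1 -> V=8
t=2: input=5 -> V=0 FIRE
t=3: input=4 -> V=16
t=4: input=2 -> V=16
t=5: input=2 -> V=16
t=6: input=4 -> V=0 FIRE
t=7: input=2 -> V=8
t=8: input=1 -> V=8
t=9: input=4 -> V=0 FIRE
t=10: input=4 -> V=16
t=11: input=1 -> V=12
t=12: input=1 -> V=10
t=13: input=3 -> V=17
t=14: input=4 -> V=0 FIRE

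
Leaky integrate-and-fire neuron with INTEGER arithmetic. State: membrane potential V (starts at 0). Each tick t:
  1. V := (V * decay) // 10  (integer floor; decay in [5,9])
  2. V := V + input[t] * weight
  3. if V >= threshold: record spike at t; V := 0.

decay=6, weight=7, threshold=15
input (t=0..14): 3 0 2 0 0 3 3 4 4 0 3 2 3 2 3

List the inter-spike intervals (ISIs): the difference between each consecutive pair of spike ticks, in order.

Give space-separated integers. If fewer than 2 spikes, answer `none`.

t=0: input=3 -> V=0 FIRE
t=1: input=0 -> V=0
t=2: input=2 -> V=14
t=3: input=0 -> V=8
t=4: input=0 -> V=4
t=5: input=3 -> V=0 FIRE
t=6: input=3 -> V=0 FIRE
t=7: input=4 -> V=0 FIRE
t=8: input=4 -> V=0 FIRE
t=9: input=0 -> V=0
t=10: input=3 -> V=0 FIRE
t=11: input=2 -> V=14
t=12: input=3 -> V=0 FIRE
t=13: input=2 -> V=14
t=14: input=3 -> V=0 FIRE

Answer: 5 1 1 1 2 2 2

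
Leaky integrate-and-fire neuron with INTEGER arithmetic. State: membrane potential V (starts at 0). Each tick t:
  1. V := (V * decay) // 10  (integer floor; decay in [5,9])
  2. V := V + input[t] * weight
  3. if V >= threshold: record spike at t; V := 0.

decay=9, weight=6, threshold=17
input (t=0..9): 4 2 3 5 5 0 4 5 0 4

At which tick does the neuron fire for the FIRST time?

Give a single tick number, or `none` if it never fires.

t=0: input=4 -> V=0 FIRE
t=1: input=2 -> V=12
t=2: input=3 -> V=0 FIRE
t=3: input=5 -> V=0 FIRE
t=4: input=5 -> V=0 FIRE
t=5: input=0 -> V=0
t=6: input=4 -> V=0 FIRE
t=7: input=5 -> V=0 FIRE
t=8: input=0 -> V=0
t=9: input=4 -> V=0 FIRE

Answer: 0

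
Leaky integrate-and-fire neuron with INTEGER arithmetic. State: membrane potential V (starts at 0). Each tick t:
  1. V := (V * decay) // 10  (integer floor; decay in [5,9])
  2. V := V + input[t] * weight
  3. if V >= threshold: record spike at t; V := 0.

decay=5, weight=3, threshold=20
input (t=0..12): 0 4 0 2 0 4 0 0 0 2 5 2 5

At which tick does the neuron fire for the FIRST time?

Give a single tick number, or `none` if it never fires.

Answer: 12

Derivation:
t=0: input=0 -> V=0
t=1: input=4 -> V=12
t=2: input=0 -> V=6
t=3: input=2 -> V=9
t=4: input=0 -> V=4
t=5: input=4 -> V=14
t=6: input=0 -> V=7
t=7: input=0 -> V=3
t=8: input=0 -> V=1
t=9: input=2 -> V=6
t=10: input=5 -> V=18
t=11: input=2 -> V=15
t=12: input=5 -> V=0 FIRE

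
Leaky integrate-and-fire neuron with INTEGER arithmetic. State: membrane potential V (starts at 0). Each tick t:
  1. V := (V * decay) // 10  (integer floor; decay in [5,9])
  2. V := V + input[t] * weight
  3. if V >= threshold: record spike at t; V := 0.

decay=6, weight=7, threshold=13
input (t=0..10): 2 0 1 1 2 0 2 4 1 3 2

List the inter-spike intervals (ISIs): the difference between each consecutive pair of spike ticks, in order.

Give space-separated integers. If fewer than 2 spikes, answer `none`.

t=0: input=2 -> V=0 FIRE
t=1: input=0 -> V=0
t=2: input=1 -> V=7
t=3: input=1 -> V=11
t=4: input=2 -> V=0 FIRE
t=5: input=0 -> V=0
t=6: input=2 -> V=0 FIRE
t=7: input=4 -> V=0 FIRE
t=8: input=1 -> V=7
t=9: input=3 -> V=0 FIRE
t=10: input=2 -> V=0 FIRE

Answer: 4 2 1 2 1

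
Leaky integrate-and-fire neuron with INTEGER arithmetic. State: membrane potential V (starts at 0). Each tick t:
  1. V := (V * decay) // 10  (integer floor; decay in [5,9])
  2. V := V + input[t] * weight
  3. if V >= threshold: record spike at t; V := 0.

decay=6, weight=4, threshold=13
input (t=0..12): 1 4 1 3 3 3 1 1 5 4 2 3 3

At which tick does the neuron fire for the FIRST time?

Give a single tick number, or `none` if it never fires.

Answer: 1

Derivation:
t=0: input=1 -> V=4
t=1: input=4 -> V=0 FIRE
t=2: input=1 -> V=4
t=3: input=3 -> V=0 FIRE
t=4: input=3 -> V=12
t=5: input=3 -> V=0 FIRE
t=6: input=1 -> V=4
t=7: input=1 -> V=6
t=8: input=5 -> V=0 FIRE
t=9: input=4 -> V=0 FIRE
t=10: input=2 -> V=8
t=11: input=3 -> V=0 FIRE
t=12: input=3 -> V=12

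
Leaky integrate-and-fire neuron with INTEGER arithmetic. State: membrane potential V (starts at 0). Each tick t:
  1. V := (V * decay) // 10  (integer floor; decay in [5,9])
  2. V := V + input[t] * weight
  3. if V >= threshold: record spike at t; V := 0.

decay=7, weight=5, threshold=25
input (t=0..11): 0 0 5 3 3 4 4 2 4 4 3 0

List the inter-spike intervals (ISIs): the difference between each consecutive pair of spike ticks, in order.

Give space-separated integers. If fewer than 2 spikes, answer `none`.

t=0: input=0 -> V=0
t=1: input=0 -> V=0
t=2: input=5 -> V=0 FIRE
t=3: input=3 -> V=15
t=4: input=3 -> V=0 FIRE
t=5: input=4 -> V=20
t=6: input=4 -> V=0 FIRE
t=7: input=2 -> V=10
t=8: input=4 -> V=0 FIRE
t=9: input=4 -> V=20
t=10: input=3 -> V=0 FIRE
t=11: input=0 -> V=0

Answer: 2 2 2 2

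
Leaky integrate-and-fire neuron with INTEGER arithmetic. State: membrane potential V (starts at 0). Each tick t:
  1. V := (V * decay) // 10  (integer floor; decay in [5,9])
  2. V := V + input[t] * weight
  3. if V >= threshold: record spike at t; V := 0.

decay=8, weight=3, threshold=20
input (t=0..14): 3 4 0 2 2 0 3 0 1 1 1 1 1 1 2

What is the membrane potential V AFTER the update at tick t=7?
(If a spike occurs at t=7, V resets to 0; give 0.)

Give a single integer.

t=0: input=3 -> V=9
t=1: input=4 -> V=19
t=2: input=0 -> V=15
t=3: input=2 -> V=18
t=4: input=2 -> V=0 FIRE
t=5: input=0 -> V=0
t=6: input=3 -> V=9
t=7: input=0 -> V=7
t=8: input=1 -> V=8
t=9: input=1 -> V=9
t=10: input=1 -> V=10
t=11: input=1 -> V=11
t=12: input=1 -> V=11
t=13: input=1 -> V=11
t=14: input=2 -> V=14

Answer: 7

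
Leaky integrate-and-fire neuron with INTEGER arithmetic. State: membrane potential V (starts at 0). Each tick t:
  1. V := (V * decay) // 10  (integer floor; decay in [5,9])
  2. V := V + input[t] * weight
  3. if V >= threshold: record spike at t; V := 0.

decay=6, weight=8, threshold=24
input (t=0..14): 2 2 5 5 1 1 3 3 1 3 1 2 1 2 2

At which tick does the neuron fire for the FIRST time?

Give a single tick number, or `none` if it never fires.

Answer: 1

Derivation:
t=0: input=2 -> V=16
t=1: input=2 -> V=0 FIRE
t=2: input=5 -> V=0 FIRE
t=3: input=5 -> V=0 FIRE
t=4: input=1 -> V=8
t=5: input=1 -> V=12
t=6: input=3 -> V=0 FIRE
t=7: input=3 -> V=0 FIRE
t=8: input=1 -> V=8
t=9: input=3 -> V=0 FIRE
t=10: input=1 -> V=8
t=11: input=2 -> V=20
t=12: input=1 -> V=20
t=13: input=2 -> V=0 FIRE
t=14: input=2 -> V=16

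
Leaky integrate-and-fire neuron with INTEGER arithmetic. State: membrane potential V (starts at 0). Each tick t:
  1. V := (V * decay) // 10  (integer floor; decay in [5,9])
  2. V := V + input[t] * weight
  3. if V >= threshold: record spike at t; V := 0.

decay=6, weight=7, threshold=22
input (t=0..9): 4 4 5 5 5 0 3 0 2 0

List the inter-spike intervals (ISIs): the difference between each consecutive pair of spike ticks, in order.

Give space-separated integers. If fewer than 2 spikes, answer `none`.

Answer: 1 1 1 1

Derivation:
t=0: input=4 -> V=0 FIRE
t=1: input=4 -> V=0 FIRE
t=2: input=5 -> V=0 FIRE
t=3: input=5 -> V=0 FIRE
t=4: input=5 -> V=0 FIRE
t=5: input=0 -> V=0
t=6: input=3 -> V=21
t=7: input=0 -> V=12
t=8: input=2 -> V=21
t=9: input=0 -> V=12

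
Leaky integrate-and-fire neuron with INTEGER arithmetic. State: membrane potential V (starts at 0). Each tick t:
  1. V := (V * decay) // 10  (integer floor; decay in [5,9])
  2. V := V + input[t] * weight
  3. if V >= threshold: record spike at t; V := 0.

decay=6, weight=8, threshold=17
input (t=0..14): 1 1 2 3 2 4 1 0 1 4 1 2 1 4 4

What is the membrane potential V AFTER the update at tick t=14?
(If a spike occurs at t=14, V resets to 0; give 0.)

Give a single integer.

Answer: 0

Derivation:
t=0: input=1 -> V=8
t=1: input=1 -> V=12
t=2: input=2 -> V=0 FIRE
t=3: input=3 -> V=0 FIRE
t=4: input=2 -> V=16
t=5: input=4 -> V=0 FIRE
t=6: input=1 -> V=8
t=7: input=0 -> V=4
t=8: input=1 -> V=10
t=9: input=4 -> V=0 FIRE
t=10: input=1 -> V=8
t=11: input=2 -> V=0 FIRE
t=12: input=1 -> V=8
t=13: input=4 -> V=0 FIRE
t=14: input=4 -> V=0 FIRE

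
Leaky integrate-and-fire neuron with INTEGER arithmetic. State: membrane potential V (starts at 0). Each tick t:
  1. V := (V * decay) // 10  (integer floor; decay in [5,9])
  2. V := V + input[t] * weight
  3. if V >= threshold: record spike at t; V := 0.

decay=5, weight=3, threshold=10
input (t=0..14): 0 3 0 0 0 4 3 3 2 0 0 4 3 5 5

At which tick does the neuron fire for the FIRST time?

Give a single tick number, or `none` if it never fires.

t=0: input=0 -> V=0
t=1: input=3 -> V=9
t=2: input=0 -> V=4
t=3: input=0 -> V=2
t=4: input=0 -> V=1
t=5: input=4 -> V=0 FIRE
t=6: input=3 -> V=9
t=7: input=3 -> V=0 FIRE
t=8: input=2 -> V=6
t=9: input=0 -> V=3
t=10: input=0 -> V=1
t=11: input=4 -> V=0 FIRE
t=12: input=3 -> V=9
t=13: input=5 -> V=0 FIRE
t=14: input=5 -> V=0 FIRE

Answer: 5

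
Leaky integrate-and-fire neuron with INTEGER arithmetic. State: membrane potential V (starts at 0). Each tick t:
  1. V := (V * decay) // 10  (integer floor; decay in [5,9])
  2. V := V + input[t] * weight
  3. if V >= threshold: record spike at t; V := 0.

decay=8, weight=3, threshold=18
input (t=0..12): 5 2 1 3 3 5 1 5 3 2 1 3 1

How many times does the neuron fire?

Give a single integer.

t=0: input=5 -> V=15
t=1: input=2 -> V=0 FIRE
t=2: input=1 -> V=3
t=3: input=3 -> V=11
t=4: input=3 -> V=17
t=5: input=5 -> V=0 FIRE
t=6: input=1 -> V=3
t=7: input=5 -> V=17
t=8: input=3 -> V=0 FIRE
t=9: input=2 -> V=6
t=10: input=1 -> V=7
t=11: input=3 -> V=14
t=12: input=1 -> V=14

Answer: 3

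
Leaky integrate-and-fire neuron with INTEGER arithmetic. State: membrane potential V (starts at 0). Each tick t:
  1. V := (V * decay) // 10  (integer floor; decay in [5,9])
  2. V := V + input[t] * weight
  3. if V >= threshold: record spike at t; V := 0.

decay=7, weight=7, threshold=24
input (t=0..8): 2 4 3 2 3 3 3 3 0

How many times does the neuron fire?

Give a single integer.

Answer: 4

Derivation:
t=0: input=2 -> V=14
t=1: input=4 -> V=0 FIRE
t=2: input=3 -> V=21
t=3: input=2 -> V=0 FIRE
t=4: input=3 -> V=21
t=5: input=3 -> V=0 FIRE
t=6: input=3 -> V=21
t=7: input=3 -> V=0 FIRE
t=8: input=0 -> V=0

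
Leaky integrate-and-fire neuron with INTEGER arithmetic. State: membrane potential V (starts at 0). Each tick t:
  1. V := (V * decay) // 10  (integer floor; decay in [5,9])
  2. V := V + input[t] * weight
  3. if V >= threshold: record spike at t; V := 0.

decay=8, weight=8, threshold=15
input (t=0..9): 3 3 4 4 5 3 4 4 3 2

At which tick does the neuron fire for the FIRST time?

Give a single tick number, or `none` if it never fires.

Answer: 0

Derivation:
t=0: input=3 -> V=0 FIRE
t=1: input=3 -> V=0 FIRE
t=2: input=4 -> V=0 FIRE
t=3: input=4 -> V=0 FIRE
t=4: input=5 -> V=0 FIRE
t=5: input=3 -> V=0 FIRE
t=6: input=4 -> V=0 FIRE
t=7: input=4 -> V=0 FIRE
t=8: input=3 -> V=0 FIRE
t=9: input=2 -> V=0 FIRE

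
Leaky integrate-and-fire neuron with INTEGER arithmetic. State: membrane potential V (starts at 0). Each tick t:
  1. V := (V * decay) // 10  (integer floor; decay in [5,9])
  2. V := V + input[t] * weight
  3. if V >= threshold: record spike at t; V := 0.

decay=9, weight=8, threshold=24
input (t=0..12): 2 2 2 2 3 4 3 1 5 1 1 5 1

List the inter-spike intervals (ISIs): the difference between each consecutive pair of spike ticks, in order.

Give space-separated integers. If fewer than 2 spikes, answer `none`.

t=0: input=2 -> V=16
t=1: input=2 -> V=0 FIRE
t=2: input=2 -> V=16
t=3: input=2 -> V=0 FIRE
t=4: input=3 -> V=0 FIRE
t=5: input=4 -> V=0 FIRE
t=6: input=3 -> V=0 FIRE
t=7: input=1 -> V=8
t=8: input=5 -> V=0 FIRE
t=9: input=1 -> V=8
t=10: input=1 -> V=15
t=11: input=5 -> V=0 FIRE
t=12: input=1 -> V=8

Answer: 2 1 1 1 2 3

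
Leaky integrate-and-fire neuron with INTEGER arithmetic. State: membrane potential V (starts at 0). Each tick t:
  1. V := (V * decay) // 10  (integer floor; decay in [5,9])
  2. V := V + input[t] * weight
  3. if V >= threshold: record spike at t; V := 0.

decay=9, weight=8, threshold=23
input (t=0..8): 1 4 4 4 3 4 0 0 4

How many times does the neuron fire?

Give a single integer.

Answer: 6

Derivation:
t=0: input=1 -> V=8
t=1: input=4 -> V=0 FIRE
t=2: input=4 -> V=0 FIRE
t=3: input=4 -> V=0 FIRE
t=4: input=3 -> V=0 FIRE
t=5: input=4 -> V=0 FIRE
t=6: input=0 -> V=0
t=7: input=0 -> V=0
t=8: input=4 -> V=0 FIRE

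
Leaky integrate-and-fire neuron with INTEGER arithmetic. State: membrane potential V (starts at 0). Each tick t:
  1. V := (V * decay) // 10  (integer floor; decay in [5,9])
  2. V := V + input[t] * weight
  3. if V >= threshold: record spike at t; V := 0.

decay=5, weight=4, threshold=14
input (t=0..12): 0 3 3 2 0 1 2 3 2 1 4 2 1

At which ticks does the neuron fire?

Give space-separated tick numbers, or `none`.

t=0: input=0 -> V=0
t=1: input=3 -> V=12
t=2: input=3 -> V=0 FIRE
t=3: input=2 -> V=8
t=4: input=0 -> V=4
t=5: input=1 -> V=6
t=6: input=2 -> V=11
t=7: input=3 -> V=0 FIRE
t=8: input=2 -> V=8
t=9: input=1 -> V=8
t=10: input=4 -> V=0 FIRE
t=11: input=2 -> V=8
t=12: input=1 -> V=8

Answer: 2 7 10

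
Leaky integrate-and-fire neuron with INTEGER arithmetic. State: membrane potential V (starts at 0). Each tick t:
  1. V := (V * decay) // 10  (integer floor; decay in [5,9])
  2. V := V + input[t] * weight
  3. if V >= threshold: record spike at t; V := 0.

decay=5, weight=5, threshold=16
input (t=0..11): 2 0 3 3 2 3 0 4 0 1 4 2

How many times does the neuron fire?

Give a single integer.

Answer: 4

Derivation:
t=0: input=2 -> V=10
t=1: input=0 -> V=5
t=2: input=3 -> V=0 FIRE
t=3: input=3 -> V=15
t=4: input=2 -> V=0 FIRE
t=5: input=3 -> V=15
t=6: input=0 -> V=7
t=7: input=4 -> V=0 FIRE
t=8: input=0 -> V=0
t=9: input=1 -> V=5
t=10: input=4 -> V=0 FIRE
t=11: input=2 -> V=10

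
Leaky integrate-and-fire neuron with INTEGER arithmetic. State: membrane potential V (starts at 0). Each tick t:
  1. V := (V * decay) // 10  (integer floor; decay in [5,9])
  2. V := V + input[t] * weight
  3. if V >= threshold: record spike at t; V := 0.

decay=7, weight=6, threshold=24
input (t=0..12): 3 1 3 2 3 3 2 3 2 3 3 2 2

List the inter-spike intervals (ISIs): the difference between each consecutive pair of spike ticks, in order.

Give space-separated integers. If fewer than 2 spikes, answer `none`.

Answer: 2 2 2 2

Derivation:
t=0: input=3 -> V=18
t=1: input=1 -> V=18
t=2: input=3 -> V=0 FIRE
t=3: input=2 -> V=12
t=4: input=3 -> V=0 FIRE
t=5: input=3 -> V=18
t=6: input=2 -> V=0 FIRE
t=7: input=3 -> V=18
t=8: input=2 -> V=0 FIRE
t=9: input=3 -> V=18
t=10: input=3 -> V=0 FIRE
t=11: input=2 -> V=12
t=12: input=2 -> V=20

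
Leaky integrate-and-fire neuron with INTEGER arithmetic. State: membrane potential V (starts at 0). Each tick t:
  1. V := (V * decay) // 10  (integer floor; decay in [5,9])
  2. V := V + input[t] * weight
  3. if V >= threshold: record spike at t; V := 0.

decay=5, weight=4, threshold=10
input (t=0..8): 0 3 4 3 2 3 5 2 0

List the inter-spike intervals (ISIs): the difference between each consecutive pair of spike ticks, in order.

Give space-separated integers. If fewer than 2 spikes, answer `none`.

t=0: input=0 -> V=0
t=1: input=3 -> V=0 FIRE
t=2: input=4 -> V=0 FIRE
t=3: input=3 -> V=0 FIRE
t=4: input=2 -> V=8
t=5: input=3 -> V=0 FIRE
t=6: input=5 -> V=0 FIRE
t=7: input=2 -> V=8
t=8: input=0 -> V=4

Answer: 1 1 2 1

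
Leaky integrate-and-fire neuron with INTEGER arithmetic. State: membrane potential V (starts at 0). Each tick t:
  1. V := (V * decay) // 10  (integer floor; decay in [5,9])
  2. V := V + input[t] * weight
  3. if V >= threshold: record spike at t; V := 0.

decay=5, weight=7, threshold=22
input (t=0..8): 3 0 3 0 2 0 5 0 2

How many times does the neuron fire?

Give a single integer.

t=0: input=3 -> V=21
t=1: input=0 -> V=10
t=2: input=3 -> V=0 FIRE
t=3: input=0 -> V=0
t=4: input=2 -> V=14
t=5: input=0 -> V=7
t=6: input=5 -> V=0 FIRE
t=7: input=0 -> V=0
t=8: input=2 -> V=14

Answer: 2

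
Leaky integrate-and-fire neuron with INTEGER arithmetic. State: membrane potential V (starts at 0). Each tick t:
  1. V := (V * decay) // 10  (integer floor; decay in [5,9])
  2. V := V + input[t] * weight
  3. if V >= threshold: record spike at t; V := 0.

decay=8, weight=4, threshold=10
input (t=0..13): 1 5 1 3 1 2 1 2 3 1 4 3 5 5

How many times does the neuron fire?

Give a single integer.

t=0: input=1 -> V=4
t=1: input=5 -> V=0 FIRE
t=2: input=1 -> V=4
t=3: input=3 -> V=0 FIRE
t=4: input=1 -> V=4
t=5: input=2 -> V=0 FIRE
t=6: input=1 -> V=4
t=7: input=2 -> V=0 FIRE
t=8: input=3 -> V=0 FIRE
t=9: input=1 -> V=4
t=10: input=4 -> V=0 FIRE
t=11: input=3 -> V=0 FIRE
t=12: input=5 -> V=0 FIRE
t=13: input=5 -> V=0 FIRE

Answer: 9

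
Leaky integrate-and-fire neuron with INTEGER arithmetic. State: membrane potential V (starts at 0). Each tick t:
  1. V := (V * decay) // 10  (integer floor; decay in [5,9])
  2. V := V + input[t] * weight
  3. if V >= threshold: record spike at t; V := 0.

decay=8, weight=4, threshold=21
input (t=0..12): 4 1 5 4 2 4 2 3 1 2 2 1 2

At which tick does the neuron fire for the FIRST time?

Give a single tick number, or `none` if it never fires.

t=0: input=4 -> V=16
t=1: input=1 -> V=16
t=2: input=5 -> V=0 FIRE
t=3: input=4 -> V=16
t=4: input=2 -> V=20
t=5: input=4 -> V=0 FIRE
t=6: input=2 -> V=8
t=7: input=3 -> V=18
t=8: input=1 -> V=18
t=9: input=2 -> V=0 FIRE
t=10: input=2 -> V=8
t=11: input=1 -> V=10
t=12: input=2 -> V=16

Answer: 2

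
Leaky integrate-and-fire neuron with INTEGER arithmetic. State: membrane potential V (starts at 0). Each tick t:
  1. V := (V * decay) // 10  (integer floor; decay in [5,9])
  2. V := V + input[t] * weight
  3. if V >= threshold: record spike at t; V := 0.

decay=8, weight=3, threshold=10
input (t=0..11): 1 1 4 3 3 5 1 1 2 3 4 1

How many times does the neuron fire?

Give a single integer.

Answer: 5

Derivation:
t=0: input=1 -> V=3
t=1: input=1 -> V=5
t=2: input=4 -> V=0 FIRE
t=3: input=3 -> V=9
t=4: input=3 -> V=0 FIRE
t=5: input=5 -> V=0 FIRE
t=6: input=1 -> V=3
t=7: input=1 -> V=5
t=8: input=2 -> V=0 FIRE
t=9: input=3 -> V=9
t=10: input=4 -> V=0 FIRE
t=11: input=1 -> V=3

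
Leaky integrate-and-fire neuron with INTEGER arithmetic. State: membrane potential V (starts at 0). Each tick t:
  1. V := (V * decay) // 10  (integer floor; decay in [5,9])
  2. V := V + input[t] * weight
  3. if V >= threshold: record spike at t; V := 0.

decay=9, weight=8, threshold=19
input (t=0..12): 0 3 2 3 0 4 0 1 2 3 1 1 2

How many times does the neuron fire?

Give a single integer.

Answer: 6

Derivation:
t=0: input=0 -> V=0
t=1: input=3 -> V=0 FIRE
t=2: input=2 -> V=16
t=3: input=3 -> V=0 FIRE
t=4: input=0 -> V=0
t=5: input=4 -> V=0 FIRE
t=6: input=0 -> V=0
t=7: input=1 -> V=8
t=8: input=2 -> V=0 FIRE
t=9: input=3 -> V=0 FIRE
t=10: input=1 -> V=8
t=11: input=1 -> V=15
t=12: input=2 -> V=0 FIRE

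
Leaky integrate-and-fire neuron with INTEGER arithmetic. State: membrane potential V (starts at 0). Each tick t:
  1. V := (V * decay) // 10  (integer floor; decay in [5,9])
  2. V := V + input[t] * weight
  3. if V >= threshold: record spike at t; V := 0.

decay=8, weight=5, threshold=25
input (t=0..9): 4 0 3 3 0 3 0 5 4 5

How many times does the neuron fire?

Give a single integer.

Answer: 3

Derivation:
t=0: input=4 -> V=20
t=1: input=0 -> V=16
t=2: input=3 -> V=0 FIRE
t=3: input=3 -> V=15
t=4: input=0 -> V=12
t=5: input=3 -> V=24
t=6: input=0 -> V=19
t=7: input=5 -> V=0 FIRE
t=8: input=4 -> V=20
t=9: input=5 -> V=0 FIRE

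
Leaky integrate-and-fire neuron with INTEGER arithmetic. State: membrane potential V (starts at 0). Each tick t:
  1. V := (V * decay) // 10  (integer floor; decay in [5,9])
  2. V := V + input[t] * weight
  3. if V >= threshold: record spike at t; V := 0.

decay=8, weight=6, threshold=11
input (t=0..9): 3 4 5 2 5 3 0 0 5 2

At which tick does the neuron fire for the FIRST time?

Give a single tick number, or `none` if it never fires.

Answer: 0

Derivation:
t=0: input=3 -> V=0 FIRE
t=1: input=4 -> V=0 FIRE
t=2: input=5 -> V=0 FIRE
t=3: input=2 -> V=0 FIRE
t=4: input=5 -> V=0 FIRE
t=5: input=3 -> V=0 FIRE
t=6: input=0 -> V=0
t=7: input=0 -> V=0
t=8: input=5 -> V=0 FIRE
t=9: input=2 -> V=0 FIRE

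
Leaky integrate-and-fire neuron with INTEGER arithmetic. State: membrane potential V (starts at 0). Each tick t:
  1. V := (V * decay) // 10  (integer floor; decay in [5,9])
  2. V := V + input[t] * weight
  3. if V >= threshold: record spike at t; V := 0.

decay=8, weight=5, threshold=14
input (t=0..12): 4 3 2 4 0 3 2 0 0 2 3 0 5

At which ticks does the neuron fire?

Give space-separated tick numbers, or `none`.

t=0: input=4 -> V=0 FIRE
t=1: input=3 -> V=0 FIRE
t=2: input=2 -> V=10
t=3: input=4 -> V=0 FIRE
t=4: input=0 -> V=0
t=5: input=3 -> V=0 FIRE
t=6: input=2 -> V=10
t=7: input=0 -> V=8
t=8: input=0 -> V=6
t=9: input=2 -> V=0 FIRE
t=10: input=3 -> V=0 FIRE
t=11: input=0 -> V=0
t=12: input=5 -> V=0 FIRE

Answer: 0 1 3 5 9 10 12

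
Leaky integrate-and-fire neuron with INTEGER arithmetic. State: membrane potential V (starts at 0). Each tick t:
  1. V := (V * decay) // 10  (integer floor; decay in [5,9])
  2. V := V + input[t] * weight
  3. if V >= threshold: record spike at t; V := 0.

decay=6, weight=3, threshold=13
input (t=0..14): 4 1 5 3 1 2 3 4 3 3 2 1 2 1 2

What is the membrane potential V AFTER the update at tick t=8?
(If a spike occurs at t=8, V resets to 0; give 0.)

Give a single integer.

Answer: 0

Derivation:
t=0: input=4 -> V=12
t=1: input=1 -> V=10
t=2: input=5 -> V=0 FIRE
t=3: input=3 -> V=9
t=4: input=1 -> V=8
t=5: input=2 -> V=10
t=6: input=3 -> V=0 FIRE
t=7: input=4 -> V=12
t=8: input=3 -> V=0 FIRE
t=9: input=3 -> V=9
t=10: input=2 -> V=11
t=11: input=1 -> V=9
t=12: input=2 -> V=11
t=13: input=1 -> V=9
t=14: input=2 -> V=11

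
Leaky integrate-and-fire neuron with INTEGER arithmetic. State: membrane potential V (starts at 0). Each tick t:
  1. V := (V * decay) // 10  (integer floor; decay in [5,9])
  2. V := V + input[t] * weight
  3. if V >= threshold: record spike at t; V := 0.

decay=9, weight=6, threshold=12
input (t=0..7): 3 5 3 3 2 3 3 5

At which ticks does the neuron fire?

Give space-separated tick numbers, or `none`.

Answer: 0 1 2 3 4 5 6 7

Derivation:
t=0: input=3 -> V=0 FIRE
t=1: input=5 -> V=0 FIRE
t=2: input=3 -> V=0 FIRE
t=3: input=3 -> V=0 FIRE
t=4: input=2 -> V=0 FIRE
t=5: input=3 -> V=0 FIRE
t=6: input=3 -> V=0 FIRE
t=7: input=5 -> V=0 FIRE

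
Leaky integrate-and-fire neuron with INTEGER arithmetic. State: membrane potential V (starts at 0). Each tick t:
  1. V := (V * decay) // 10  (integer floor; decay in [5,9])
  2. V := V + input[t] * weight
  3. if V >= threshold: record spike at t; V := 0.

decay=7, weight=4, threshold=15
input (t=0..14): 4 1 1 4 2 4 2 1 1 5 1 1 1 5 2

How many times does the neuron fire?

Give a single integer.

Answer: 5

Derivation:
t=0: input=4 -> V=0 FIRE
t=1: input=1 -> V=4
t=2: input=1 -> V=6
t=3: input=4 -> V=0 FIRE
t=4: input=2 -> V=8
t=5: input=4 -> V=0 FIRE
t=6: input=2 -> V=8
t=7: input=1 -> V=9
t=8: input=1 -> V=10
t=9: input=5 -> V=0 FIRE
t=10: input=1 -> V=4
t=11: input=1 -> V=6
t=12: input=1 -> V=8
t=13: input=5 -> V=0 FIRE
t=14: input=2 -> V=8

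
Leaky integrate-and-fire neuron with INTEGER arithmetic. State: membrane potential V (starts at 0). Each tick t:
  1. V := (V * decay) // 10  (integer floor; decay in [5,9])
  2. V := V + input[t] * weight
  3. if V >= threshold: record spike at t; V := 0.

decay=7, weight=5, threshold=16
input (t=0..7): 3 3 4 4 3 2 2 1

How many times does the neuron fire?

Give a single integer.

t=0: input=3 -> V=15
t=1: input=3 -> V=0 FIRE
t=2: input=4 -> V=0 FIRE
t=3: input=4 -> V=0 FIRE
t=4: input=3 -> V=15
t=5: input=2 -> V=0 FIRE
t=6: input=2 -> V=10
t=7: input=1 -> V=12

Answer: 4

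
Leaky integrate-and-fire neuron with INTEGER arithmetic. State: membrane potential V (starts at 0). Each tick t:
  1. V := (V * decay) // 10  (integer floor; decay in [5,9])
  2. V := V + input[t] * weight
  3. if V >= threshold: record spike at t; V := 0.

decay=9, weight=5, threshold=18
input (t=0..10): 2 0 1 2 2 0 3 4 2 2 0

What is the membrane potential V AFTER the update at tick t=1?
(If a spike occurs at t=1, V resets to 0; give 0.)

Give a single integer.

t=0: input=2 -> V=10
t=1: input=0 -> V=9
t=2: input=1 -> V=13
t=3: input=2 -> V=0 FIRE
t=4: input=2 -> V=10
t=5: input=0 -> V=9
t=6: input=3 -> V=0 FIRE
t=7: input=4 -> V=0 FIRE
t=8: input=2 -> V=10
t=9: input=2 -> V=0 FIRE
t=10: input=0 -> V=0

Answer: 9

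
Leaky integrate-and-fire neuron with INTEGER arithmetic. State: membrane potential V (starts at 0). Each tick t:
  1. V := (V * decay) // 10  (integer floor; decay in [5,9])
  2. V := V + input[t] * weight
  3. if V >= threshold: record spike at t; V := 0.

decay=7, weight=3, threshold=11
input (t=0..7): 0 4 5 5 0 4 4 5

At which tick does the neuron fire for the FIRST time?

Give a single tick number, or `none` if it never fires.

Answer: 1

Derivation:
t=0: input=0 -> V=0
t=1: input=4 -> V=0 FIRE
t=2: input=5 -> V=0 FIRE
t=3: input=5 -> V=0 FIRE
t=4: input=0 -> V=0
t=5: input=4 -> V=0 FIRE
t=6: input=4 -> V=0 FIRE
t=7: input=5 -> V=0 FIRE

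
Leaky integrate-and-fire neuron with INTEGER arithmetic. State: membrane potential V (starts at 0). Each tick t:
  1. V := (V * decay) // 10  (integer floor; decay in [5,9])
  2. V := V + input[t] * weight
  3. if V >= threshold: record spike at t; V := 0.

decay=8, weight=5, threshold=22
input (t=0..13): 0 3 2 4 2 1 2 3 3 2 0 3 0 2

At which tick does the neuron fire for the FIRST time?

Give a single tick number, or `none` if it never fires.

Answer: 2

Derivation:
t=0: input=0 -> V=0
t=1: input=3 -> V=15
t=2: input=2 -> V=0 FIRE
t=3: input=4 -> V=20
t=4: input=2 -> V=0 FIRE
t=5: input=1 -> V=5
t=6: input=2 -> V=14
t=7: input=3 -> V=0 FIRE
t=8: input=3 -> V=15
t=9: input=2 -> V=0 FIRE
t=10: input=0 -> V=0
t=11: input=3 -> V=15
t=12: input=0 -> V=12
t=13: input=2 -> V=19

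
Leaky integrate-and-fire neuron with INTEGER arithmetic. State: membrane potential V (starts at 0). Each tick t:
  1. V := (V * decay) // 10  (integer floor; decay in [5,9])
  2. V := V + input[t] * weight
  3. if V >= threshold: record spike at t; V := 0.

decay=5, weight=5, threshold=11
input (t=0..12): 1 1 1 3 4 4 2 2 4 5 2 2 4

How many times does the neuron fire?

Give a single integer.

t=0: input=1 -> V=5
t=1: input=1 -> V=7
t=2: input=1 -> V=8
t=3: input=3 -> V=0 FIRE
t=4: input=4 -> V=0 FIRE
t=5: input=4 -> V=0 FIRE
t=6: input=2 -> V=10
t=7: input=2 -> V=0 FIRE
t=8: input=4 -> V=0 FIRE
t=9: input=5 -> V=0 FIRE
t=10: input=2 -> V=10
t=11: input=2 -> V=0 FIRE
t=12: input=4 -> V=0 FIRE

Answer: 8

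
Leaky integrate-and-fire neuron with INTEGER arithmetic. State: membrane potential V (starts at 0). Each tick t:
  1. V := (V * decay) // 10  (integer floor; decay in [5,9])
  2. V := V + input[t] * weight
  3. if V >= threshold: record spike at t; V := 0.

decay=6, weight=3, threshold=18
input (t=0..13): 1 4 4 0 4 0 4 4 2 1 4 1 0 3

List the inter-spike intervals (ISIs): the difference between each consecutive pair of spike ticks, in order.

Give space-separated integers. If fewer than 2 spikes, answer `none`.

t=0: input=1 -> V=3
t=1: input=4 -> V=13
t=2: input=4 -> V=0 FIRE
t=3: input=0 -> V=0
t=4: input=4 -> V=12
t=5: input=0 -> V=7
t=6: input=4 -> V=16
t=7: input=4 -> V=0 FIRE
t=8: input=2 -> V=6
t=9: input=1 -> V=6
t=10: input=4 -> V=15
t=11: input=1 -> V=12
t=12: input=0 -> V=7
t=13: input=3 -> V=13

Answer: 5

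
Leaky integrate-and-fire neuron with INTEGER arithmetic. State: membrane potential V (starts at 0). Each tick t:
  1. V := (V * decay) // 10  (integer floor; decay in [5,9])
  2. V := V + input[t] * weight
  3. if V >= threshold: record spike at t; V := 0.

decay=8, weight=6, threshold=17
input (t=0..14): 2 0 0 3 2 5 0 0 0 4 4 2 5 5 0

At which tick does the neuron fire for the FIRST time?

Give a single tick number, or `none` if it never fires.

Answer: 3

Derivation:
t=0: input=2 -> V=12
t=1: input=0 -> V=9
t=2: input=0 -> V=7
t=3: input=3 -> V=0 FIRE
t=4: input=2 -> V=12
t=5: input=5 -> V=0 FIRE
t=6: input=0 -> V=0
t=7: input=0 -> V=0
t=8: input=0 -> V=0
t=9: input=4 -> V=0 FIRE
t=10: input=4 -> V=0 FIRE
t=11: input=2 -> V=12
t=12: input=5 -> V=0 FIRE
t=13: input=5 -> V=0 FIRE
t=14: input=0 -> V=0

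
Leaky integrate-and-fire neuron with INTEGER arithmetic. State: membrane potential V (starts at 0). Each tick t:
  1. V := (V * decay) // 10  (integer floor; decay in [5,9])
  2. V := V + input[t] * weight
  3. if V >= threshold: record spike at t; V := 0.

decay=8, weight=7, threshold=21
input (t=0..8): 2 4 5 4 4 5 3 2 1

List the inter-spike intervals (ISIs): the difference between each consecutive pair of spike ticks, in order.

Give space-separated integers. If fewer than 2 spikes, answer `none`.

t=0: input=2 -> V=14
t=1: input=4 -> V=0 FIRE
t=2: input=5 -> V=0 FIRE
t=3: input=4 -> V=0 FIRE
t=4: input=4 -> V=0 FIRE
t=5: input=5 -> V=0 FIRE
t=6: input=3 -> V=0 FIRE
t=7: input=2 -> V=14
t=8: input=1 -> V=18

Answer: 1 1 1 1 1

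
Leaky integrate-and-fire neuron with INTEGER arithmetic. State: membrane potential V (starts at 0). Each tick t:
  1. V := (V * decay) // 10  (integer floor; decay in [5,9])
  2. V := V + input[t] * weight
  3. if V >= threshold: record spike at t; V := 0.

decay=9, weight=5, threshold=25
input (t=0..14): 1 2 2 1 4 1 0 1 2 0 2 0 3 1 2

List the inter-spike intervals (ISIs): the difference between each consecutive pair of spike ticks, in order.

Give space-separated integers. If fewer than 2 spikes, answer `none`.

t=0: input=1 -> V=5
t=1: input=2 -> V=14
t=2: input=2 -> V=22
t=3: input=1 -> V=24
t=4: input=4 -> V=0 FIRE
t=5: input=1 -> V=5
t=6: input=0 -> V=4
t=7: input=1 -> V=8
t=8: input=2 -> V=17
t=9: input=0 -> V=15
t=10: input=2 -> V=23
t=11: input=0 -> V=20
t=12: input=3 -> V=0 FIRE
t=13: input=1 -> V=5
t=14: input=2 -> V=14

Answer: 8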